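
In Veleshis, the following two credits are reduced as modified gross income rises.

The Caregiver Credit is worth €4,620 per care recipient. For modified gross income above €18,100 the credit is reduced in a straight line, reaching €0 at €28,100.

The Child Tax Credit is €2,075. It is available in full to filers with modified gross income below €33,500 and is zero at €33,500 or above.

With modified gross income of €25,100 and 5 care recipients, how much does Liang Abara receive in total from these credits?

€9,005

Caregiver Credit: base = 5 × €4,620 = €23,100. €25,100 is €7,000 into a €10,000 phase-out range, leaving 3,000/10,000 of the credit: €23,100 × 3,000/10,000 = €6,930.
Child Tax Credit: €25,100 is below the €33,500 cutoff, so the full €2,075 applies.
Total: €6,930 + €2,075 = €9,005.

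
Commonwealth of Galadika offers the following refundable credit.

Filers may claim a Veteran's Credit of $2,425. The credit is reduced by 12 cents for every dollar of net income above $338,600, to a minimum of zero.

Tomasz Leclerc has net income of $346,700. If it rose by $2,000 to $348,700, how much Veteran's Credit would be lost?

At $346,700 — 12% of the $8,100 excess over $338,600 is $972; credit = $2,425 − $972 = $1,453.
At $348,700 — 12% of the $10,100 excess over $338,600 is $1,212; credit = $2,425 − $1,212 = $1,213.
Lost: $1,453 − $1,213 = $240.

$240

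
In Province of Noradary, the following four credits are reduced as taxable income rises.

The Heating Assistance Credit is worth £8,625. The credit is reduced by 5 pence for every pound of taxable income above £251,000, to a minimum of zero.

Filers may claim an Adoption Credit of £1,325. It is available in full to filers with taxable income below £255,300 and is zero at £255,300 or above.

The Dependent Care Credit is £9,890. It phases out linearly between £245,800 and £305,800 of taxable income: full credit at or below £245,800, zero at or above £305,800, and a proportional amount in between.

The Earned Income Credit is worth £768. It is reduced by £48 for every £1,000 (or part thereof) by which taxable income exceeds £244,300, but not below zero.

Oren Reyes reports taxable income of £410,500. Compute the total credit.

£650

Heating Assistance Credit: 5% of the £159,500 excess over £251,000 is £7,975; credit = £8,625 − £7,975 = £650.
Adoption Credit: £410,500 meets or exceeds the £255,300 cutoff, so the credit is £0.
Dependent Care Credit: £410,500 is at or above £305,800, so the credit is £0.
Earned Income Credit: income exceeds £244,300 by £166,200 → 167 increments × £48 = £8,016 ≥ base, so the credit is £0.
Total: £650 + £0 + £0 + £0 = £650.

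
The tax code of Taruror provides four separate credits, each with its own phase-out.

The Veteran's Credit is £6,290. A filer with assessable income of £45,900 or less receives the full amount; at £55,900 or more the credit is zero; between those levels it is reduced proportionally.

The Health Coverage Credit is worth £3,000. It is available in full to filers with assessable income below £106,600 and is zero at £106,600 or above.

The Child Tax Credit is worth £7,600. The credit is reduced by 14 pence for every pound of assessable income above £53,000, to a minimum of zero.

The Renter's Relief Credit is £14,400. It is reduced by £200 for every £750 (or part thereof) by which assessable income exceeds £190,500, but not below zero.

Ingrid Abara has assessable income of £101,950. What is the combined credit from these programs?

Veteran's Credit: £101,950 is at or above £55,900, so the credit is £0.
Health Coverage Credit: £101,950 is below the £106,600 cutoff, so the full £3,000 applies.
Child Tax Credit: 14% of the £48,950 excess over £53,000 is £6,853; credit = £7,600 − £6,853 = £747.
Renter's Relief Credit: £101,950 is at or below the £190,500 threshold, so the full £14,400 applies.
Total: £0 + £3,000 + £747 + £14,400 = £18,147.

£18,147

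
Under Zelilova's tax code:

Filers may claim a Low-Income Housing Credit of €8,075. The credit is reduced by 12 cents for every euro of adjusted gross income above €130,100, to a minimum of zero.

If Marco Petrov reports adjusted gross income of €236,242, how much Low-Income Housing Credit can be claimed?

€0

Low-Income Housing Credit: 12% of the €106,142 excess over €130,100 is €12,737.04 ≥ base, so the credit is €0.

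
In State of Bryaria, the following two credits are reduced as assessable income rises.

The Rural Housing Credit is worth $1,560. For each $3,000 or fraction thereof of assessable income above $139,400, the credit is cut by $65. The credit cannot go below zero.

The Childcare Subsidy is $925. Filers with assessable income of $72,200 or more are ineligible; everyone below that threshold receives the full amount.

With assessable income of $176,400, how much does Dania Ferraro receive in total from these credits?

Rural Housing Credit: income exceeds $139,400 by $37,000, which is 13 full-or-partial $3,000 increments; reduction = 13 × $65 = $845, leaving $715.
Childcare Subsidy: $176,400 meets or exceeds the $72,200 cutoff, so the credit is $0.
Total: $715 + $0 = $715.

$715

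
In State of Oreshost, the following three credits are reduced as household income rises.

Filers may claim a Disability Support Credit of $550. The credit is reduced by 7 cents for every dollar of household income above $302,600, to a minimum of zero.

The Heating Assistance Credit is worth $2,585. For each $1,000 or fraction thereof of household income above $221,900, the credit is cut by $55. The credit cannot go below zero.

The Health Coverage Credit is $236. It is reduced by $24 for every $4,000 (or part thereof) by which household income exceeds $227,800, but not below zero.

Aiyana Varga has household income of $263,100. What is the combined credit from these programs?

$845

Disability Support Credit: $263,100 is at or below the $302,600 threshold, so the full $550 applies.
Heating Assistance Credit: income exceeds $221,900 by $41,200, which is 42 full-or-partial $1,000 increments; reduction = 42 × $55 = $2,310, leaving $275.
Health Coverage Credit: income exceeds $227,800 by $35,300, which is 9 full-or-partial $4,000 increments; reduction = 9 × $24 = $216, leaving $20.
Total: $550 + $275 + $20 = $845.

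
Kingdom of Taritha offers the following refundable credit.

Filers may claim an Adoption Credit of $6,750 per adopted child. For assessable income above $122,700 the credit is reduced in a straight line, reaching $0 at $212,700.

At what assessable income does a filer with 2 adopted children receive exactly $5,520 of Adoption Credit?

Full credit = 2 × $6,750 = $13,500.
$5,520 is 5,520/13,500 of the full $13,500, so 7,980/13,500 of the $90,000 range has been used: income = $122,700 + $90,000 × 7,980/13,500 = $175,900.

$175,900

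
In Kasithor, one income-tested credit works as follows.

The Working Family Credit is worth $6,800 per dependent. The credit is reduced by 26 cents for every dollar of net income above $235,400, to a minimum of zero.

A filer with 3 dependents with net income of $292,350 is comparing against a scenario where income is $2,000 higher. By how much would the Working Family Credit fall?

$520

At $292,350 — base = 3 × $6,800 = $20,400. 26% of the $56,950 excess over $235,400 is $14,807; credit = $20,400 − $14,807 = $5,593.
At $294,350 — base = 3 × $6,800 = $20,400. 26% of the $58,950 excess over $235,400 is $15,327; credit = $20,400 − $15,327 = $5,073.
Lost: $5,593 − $5,073 = $520.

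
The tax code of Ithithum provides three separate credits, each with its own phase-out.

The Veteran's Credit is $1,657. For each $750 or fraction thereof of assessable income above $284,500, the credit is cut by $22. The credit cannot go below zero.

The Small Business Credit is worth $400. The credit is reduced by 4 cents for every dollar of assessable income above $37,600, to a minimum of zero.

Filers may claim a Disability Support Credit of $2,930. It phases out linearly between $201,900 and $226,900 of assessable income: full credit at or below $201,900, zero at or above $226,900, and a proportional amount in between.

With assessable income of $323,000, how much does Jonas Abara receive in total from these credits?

$513

Veteran's Credit: income exceeds $284,500 by $38,500, which is 52 full-or-partial $750 increments; reduction = 52 × $22 = $1,144, leaving $513.
Small Business Credit: 4% of the $285,400 excess over $37,600 is $11,416 ≥ base, so the credit is $0.
Disability Support Credit: $323,000 is at or above $226,900, so the credit is $0.
Total: $513 + $0 + $0 = $513.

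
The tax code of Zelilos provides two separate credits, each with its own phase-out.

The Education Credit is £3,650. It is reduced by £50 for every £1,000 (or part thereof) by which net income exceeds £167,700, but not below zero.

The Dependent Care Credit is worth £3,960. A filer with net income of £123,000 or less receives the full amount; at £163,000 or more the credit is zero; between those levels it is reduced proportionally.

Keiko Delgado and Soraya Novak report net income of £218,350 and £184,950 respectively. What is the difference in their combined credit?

Keiko (£218,350): Education Credit: income exceeds £167,700 by £50,650, which is 51 full-or-partial £1,000 increments; reduction = 51 × £50 = £2,550, leaving £1,100. Dependent Care Credit: £218,350 is at or above £163,000, so the credit is £0. total £1,100 + £0 = £1,100
Soraya (£184,950): Education Credit: income exceeds £167,700 by £17,250, which is 18 full-or-partial £1,000 increments; reduction = 18 × £50 = £900, leaving £2,750. Dependent Care Credit: £184,950 is at or above £163,000, so the credit is £0. total £2,750 + £0 = £2,750
Difference: |£1,100 − £2,750| = £1,650.

£1,650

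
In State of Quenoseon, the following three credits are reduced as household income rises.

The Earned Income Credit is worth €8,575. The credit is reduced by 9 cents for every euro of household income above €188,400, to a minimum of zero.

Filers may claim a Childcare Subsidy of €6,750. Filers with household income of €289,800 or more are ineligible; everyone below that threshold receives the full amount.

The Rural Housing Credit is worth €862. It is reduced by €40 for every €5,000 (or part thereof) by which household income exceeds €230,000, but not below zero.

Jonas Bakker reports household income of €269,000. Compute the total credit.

€8,613

Earned Income Credit: 9% of the €80,600 excess over €188,400 is €7,254; credit = €8,575 − €7,254 = €1,321.
Childcare Subsidy: €269,000 is below the €289,800 cutoff, so the full €6,750 applies.
Rural Housing Credit: income exceeds €230,000 by €39,000, which is 8 full-or-partial €5,000 increments; reduction = 8 × €40 = €320, leaving €542.
Total: €1,321 + €6,750 + €542 = €8,613.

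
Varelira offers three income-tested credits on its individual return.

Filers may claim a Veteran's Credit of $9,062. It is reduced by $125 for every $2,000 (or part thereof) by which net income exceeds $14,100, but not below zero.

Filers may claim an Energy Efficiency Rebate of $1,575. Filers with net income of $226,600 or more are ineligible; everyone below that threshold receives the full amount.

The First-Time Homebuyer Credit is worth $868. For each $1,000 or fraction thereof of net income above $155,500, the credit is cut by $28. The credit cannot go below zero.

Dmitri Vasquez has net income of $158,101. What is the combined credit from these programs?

Veteran's Credit: income exceeds $14,100 by $144,001 → 73 increments × $125 = $9,125 ≥ base, so the credit is $0.
Energy Efficiency Rebate: $158,101 is below the $226,600 cutoff, so the full $1,575 applies.
First-Time Homebuyer Credit: income exceeds $155,500 by $2,601, which is 3 full-or-partial $1,000 increments; reduction = 3 × $28 = $84, leaving $784.
Total: $0 + $1,575 + $784 = $2,359.

$2,359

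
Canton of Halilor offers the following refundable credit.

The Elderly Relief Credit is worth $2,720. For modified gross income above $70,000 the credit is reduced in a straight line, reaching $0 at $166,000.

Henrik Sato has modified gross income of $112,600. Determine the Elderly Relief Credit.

Elderly Relief Credit: $112,600 is $42,600 into a $96,000 phase-out range, leaving 53,400/96,000 of the credit: $2,720 × 53,400/96,000 = $1,513.

$1,513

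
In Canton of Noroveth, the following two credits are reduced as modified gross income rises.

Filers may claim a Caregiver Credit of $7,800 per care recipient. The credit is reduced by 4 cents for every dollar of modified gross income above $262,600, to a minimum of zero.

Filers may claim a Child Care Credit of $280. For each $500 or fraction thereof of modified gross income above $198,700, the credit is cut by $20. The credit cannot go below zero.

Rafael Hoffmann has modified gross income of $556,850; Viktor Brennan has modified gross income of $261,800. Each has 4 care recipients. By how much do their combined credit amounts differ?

Rafael ($556,850): Caregiver Credit: base = 4 × $7,800 = $31,200. 4% of the $294,250 excess over $262,600 is $11,770; credit = $31,200 − $11,770 = $19,430. Child Care Credit: income exceeds $198,700 by $358,150 → 717 increments × $20 = $14,340 ≥ base, so the credit is $0. total $19,430 + $0 = $19,430
Viktor ($261,800): Caregiver Credit: base = 4 × $7,800 = $31,200. $261,800 is at or below the $262,600 threshold, so the full $31,200 applies. Child Care Credit: income exceeds $198,700 by $63,100 → 127 increments × $20 = $2,540 ≥ base, so the credit is $0. total $31,200 + $0 = $31,200
Difference: |$19,430 − $31,200| = $11,770.

$11,770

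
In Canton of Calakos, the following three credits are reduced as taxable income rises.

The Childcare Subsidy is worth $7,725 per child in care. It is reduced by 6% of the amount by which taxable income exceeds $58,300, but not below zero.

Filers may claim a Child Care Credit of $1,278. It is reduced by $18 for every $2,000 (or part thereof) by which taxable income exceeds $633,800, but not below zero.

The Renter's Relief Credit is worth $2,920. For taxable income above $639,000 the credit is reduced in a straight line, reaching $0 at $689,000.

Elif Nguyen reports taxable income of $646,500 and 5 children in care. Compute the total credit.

Childcare Subsidy: base = 5 × $7,725 = $38,625. 6% of the $588,200 excess over $58,300 is $35,292; credit = $38,625 − $35,292 = $3,333.
Child Care Credit: income exceeds $633,800 by $12,700, which is 7 full-or-partial $2,000 increments; reduction = 7 × $18 = $126, leaving $1,152.
Renter's Relief Credit: $646,500 is $7,500 into a $50,000 phase-out range, leaving 42,500/50,000 of the credit: $2,920 × 42,500/50,000 = $2,482.
Total: $3,333 + $1,152 + $2,482 = $6,967.

$6,967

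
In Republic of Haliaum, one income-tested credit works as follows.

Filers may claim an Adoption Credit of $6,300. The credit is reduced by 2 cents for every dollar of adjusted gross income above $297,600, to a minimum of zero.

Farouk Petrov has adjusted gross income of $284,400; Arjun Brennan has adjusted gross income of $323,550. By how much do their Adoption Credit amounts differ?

Farouk ($284,400): Adoption Credit: $284,400 is at or below the $297,600 threshold, so the full $6,300 applies.
Arjun ($323,550): Adoption Credit: 2% of the $25,950 excess over $297,600 is $519; credit = $6,300 − $519 = $5,781.
Difference: |$6,300 − $5,781| = $519.

$519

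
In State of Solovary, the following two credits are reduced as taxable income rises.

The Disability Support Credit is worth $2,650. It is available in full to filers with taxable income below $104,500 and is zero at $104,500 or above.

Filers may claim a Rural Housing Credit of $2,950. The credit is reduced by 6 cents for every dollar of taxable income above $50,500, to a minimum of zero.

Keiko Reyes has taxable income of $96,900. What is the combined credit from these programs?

Disability Support Credit: $96,900 is below the $104,500 cutoff, so the full $2,650 applies.
Rural Housing Credit: 6% of the $46,400 excess over $50,500 is $2,784; credit = $2,950 − $2,784 = $166.
Total: $2,650 + $166 = $2,816.

$2,816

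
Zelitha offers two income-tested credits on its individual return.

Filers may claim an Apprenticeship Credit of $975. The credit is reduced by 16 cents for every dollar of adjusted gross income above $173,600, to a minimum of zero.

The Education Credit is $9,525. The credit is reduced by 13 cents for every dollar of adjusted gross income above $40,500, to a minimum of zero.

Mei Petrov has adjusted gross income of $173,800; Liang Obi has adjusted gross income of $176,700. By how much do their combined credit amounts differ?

Mei ($173,800): Apprenticeship Credit: 16% of the $200 excess over $173,600 is $32; credit = $975 − $32 = $943. Education Credit: 13% of the $133,300 excess over $40,500 is $17,329 ≥ base, so the credit is $0. total $943 + $0 = $943
Liang ($176,700): Apprenticeship Credit: 16% of the $3,100 excess over $173,600 is $496; credit = $975 − $496 = $479. Education Credit: 13% of the $136,200 excess over $40,500 is $17,706 ≥ base, so the credit is $0. total $479 + $0 = $479
Difference: |$943 − $479| = $464.

$464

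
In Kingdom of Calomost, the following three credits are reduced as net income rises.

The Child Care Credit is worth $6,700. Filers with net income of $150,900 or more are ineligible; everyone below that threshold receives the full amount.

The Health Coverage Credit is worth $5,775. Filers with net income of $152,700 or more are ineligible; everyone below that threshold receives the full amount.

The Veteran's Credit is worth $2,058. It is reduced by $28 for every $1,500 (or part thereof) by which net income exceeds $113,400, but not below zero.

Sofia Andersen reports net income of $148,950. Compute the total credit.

Child Care Credit: $148,950 is below the $150,900 cutoff, so the full $6,700 applies.
Health Coverage Credit: $148,950 is below the $152,700 cutoff, so the full $5,775 applies.
Veteran's Credit: income exceeds $113,400 by $35,550, which is 24 full-or-partial $1,500 increments; reduction = 24 × $28 = $672, leaving $1,386.
Total: $6,700 + $5,775 + $1,386 = $13,861.

$13,861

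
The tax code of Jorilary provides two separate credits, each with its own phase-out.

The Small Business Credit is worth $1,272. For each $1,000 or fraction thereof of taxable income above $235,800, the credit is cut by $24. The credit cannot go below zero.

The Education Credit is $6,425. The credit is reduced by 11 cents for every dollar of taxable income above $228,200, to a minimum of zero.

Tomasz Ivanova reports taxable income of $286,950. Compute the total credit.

$24

Small Business Credit: income exceeds $235,800 by $51,150, which is 52 full-or-partial $1,000 increments; reduction = 52 × $24 = $1,248, leaving $24.
Education Credit: 11% of the $58,750 excess over $228,200 is $6,462.50 ≥ base, so the credit is $0.
Total: $24 + $0 = $24.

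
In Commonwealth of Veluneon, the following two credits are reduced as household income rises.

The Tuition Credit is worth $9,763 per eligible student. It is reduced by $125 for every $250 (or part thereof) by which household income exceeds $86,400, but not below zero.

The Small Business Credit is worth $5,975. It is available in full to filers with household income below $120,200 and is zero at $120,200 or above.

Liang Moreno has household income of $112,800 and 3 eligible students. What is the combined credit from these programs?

Tuition Credit: base = 3 × $9,763 = $29,289. income exceeds $86,400 by $26,400, which is 106 full-or-partial $250 increments; reduction = 106 × $125 = $13,250, leaving $16,039.
Small Business Credit: $112,800 is below the $120,200 cutoff, so the full $5,975 applies.
Total: $16,039 + $5,975 = $22,014.

$22,014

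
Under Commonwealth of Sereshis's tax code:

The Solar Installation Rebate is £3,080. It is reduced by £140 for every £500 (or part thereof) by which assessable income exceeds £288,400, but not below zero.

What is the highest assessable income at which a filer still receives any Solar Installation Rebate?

£298,900

After 21 increments the reduction is 21 × £140 = £2,940, leaving £140; one more increment wipes it out. Increment 21 ends at excess 21 × £500 = £10,500, so the highest qualifying income is £288,400 + £10,500 = £298,900.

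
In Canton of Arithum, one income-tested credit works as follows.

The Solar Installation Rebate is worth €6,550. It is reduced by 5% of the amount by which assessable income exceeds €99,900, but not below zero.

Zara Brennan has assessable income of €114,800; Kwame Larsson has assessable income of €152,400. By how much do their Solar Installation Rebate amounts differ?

€1,880

Zara (€114,800): Solar Installation Rebate: 5% of the €14,900 excess over €99,900 is €745; credit = €6,550 − €745 = €5,805.
Kwame (€152,400): Solar Installation Rebate: 5% of the €52,500 excess over €99,900 is €2,625; credit = €6,550 − €2,625 = €3,925.
Difference: |€5,805 − €3,925| = €1,880.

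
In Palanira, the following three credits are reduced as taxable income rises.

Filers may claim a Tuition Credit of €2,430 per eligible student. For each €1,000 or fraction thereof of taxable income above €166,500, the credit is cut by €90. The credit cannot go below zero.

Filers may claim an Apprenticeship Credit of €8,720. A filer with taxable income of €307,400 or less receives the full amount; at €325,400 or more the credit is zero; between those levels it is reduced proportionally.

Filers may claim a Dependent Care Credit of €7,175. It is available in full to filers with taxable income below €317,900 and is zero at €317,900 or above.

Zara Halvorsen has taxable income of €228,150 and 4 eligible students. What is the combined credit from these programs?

Tuition Credit: base = 4 × €2,430 = €9,720. income exceeds €166,500 by €61,650, which is 62 full-or-partial €1,000 increments; reduction = 62 × €90 = €5,580, leaving €4,140.
Apprenticeship Credit: €228,150 is at or below the €307,400 threshold, so the full €8,720 applies.
Dependent Care Credit: €228,150 is below the €317,900 cutoff, so the full €7,175 applies.
Total: €4,140 + €8,720 + €7,175 = €20,035.

€20,035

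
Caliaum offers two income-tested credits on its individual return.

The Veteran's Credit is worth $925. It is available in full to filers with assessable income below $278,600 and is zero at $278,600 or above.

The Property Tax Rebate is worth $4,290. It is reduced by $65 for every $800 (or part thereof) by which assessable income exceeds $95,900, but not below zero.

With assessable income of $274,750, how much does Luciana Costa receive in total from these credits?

Veteran's Credit: $274,750 is below the $278,600 cutoff, so the full $925 applies.
Property Tax Rebate: income exceeds $95,900 by $178,850 → 224 increments × $65 = $14,560 ≥ base, so the credit is $0.
Total: $925 + $0 = $925.

$925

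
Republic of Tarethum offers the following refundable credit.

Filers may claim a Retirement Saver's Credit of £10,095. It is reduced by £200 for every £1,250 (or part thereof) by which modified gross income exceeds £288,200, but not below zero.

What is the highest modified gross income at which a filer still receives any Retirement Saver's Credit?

After 50 increments the reduction is 50 × £200 = £10,000, leaving £95; one more increment wipes it out. Increment 50 ends at excess 50 × £1,250 = £62,500, so the highest qualifying income is £288,200 + £62,500 = £350,700.

£350,700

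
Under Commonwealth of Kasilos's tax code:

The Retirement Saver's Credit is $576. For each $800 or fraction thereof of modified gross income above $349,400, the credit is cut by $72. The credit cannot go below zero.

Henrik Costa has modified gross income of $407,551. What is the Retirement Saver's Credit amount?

Retirement Saver's Credit: income exceeds $349,400 by $58,151 → 73 increments × $72 = $5,256 ≥ base, so the credit is $0.

$0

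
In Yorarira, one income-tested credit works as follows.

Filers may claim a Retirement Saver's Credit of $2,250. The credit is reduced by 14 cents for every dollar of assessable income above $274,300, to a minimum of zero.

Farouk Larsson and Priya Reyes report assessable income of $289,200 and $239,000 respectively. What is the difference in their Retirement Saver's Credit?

Farouk ($289,200): Retirement Saver's Credit: 14% of the $14,900 excess over $274,300 is $2,086; credit = $2,250 − $2,086 = $164.
Priya ($239,000): Retirement Saver's Credit: $239,000 is at or below the $274,300 threshold, so the full $2,250 applies.
Difference: |$164 − $2,250| = $2,086.

$2,086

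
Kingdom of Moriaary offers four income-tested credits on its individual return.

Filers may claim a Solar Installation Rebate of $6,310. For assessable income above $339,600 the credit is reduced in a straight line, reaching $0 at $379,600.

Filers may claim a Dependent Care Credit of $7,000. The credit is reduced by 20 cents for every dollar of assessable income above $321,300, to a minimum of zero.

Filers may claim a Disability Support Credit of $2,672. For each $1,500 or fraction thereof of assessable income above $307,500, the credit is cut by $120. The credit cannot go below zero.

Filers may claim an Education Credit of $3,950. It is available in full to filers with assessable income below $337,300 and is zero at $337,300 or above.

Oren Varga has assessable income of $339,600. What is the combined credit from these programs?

Solar Installation Rebate: $339,600 is at or below the $339,600 threshold, so the full $6,310 applies.
Dependent Care Credit: 20% of the $18,300 excess over $321,300 is $3,660; credit = $7,000 − $3,660 = $3,340.
Disability Support Credit: income exceeds $307,500 by $32,100, which is 22 full-or-partial $1,500 increments; reduction = 22 × $120 = $2,640, leaving $32.
Education Credit: $339,600 meets or exceeds the $337,300 cutoff, so the credit is $0.
Total: $6,310 + $3,340 + $32 + $0 = $9,682.

$9,682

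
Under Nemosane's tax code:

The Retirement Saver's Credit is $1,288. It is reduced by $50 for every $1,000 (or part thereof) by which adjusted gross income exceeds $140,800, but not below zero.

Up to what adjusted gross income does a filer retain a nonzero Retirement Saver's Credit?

After 25 increments the reduction is 25 × $50 = $1,250, leaving $38; one more increment wipes it out. Increment 25 ends at excess 25 × $1,000 = $25,000, so the highest qualifying income is $140,800 + $25,000 = $165,800.

$165,800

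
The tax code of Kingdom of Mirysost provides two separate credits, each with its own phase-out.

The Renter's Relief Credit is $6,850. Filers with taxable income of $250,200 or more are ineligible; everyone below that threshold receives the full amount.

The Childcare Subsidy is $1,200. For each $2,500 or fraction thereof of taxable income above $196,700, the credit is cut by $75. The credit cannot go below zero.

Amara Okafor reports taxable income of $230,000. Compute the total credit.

$7,000

Renter's Relief Credit: $230,000 is below the $250,200 cutoff, so the full $6,850 applies.
Childcare Subsidy: income exceeds $196,700 by $33,300, which is 14 full-or-partial $2,500 increments; reduction = 14 × $75 = $1,050, leaving $150.
Total: $6,850 + $150 = $7,000.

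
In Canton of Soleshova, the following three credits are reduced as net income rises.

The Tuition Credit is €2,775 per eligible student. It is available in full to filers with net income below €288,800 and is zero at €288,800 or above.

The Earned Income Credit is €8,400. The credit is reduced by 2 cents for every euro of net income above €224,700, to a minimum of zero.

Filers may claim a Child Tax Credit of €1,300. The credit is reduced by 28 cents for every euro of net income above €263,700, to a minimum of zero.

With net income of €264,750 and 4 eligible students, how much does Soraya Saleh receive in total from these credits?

€19,705

Tuition Credit: base = 4 × €2,775 = €11,100. €264,750 is below the €288,800 cutoff, so the full €11,100 applies.
Earned Income Credit: 2% of the €40,050 excess over €224,700 is €801; credit = €8,400 − €801 = €7,599.
Child Tax Credit: 28% of the €1,050 excess over €263,700 is €294; credit = €1,300 − €294 = €1,006.
Total: €11,100 + €7,599 + €1,006 = €19,705.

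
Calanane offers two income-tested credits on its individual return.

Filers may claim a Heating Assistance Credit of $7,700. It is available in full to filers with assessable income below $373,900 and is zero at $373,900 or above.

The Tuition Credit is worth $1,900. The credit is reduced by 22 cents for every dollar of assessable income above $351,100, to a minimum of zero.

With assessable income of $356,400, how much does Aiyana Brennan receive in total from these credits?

$8,434

Heating Assistance Credit: $356,400 is below the $373,900 cutoff, so the full $7,700 applies.
Tuition Credit: 22% of the $5,300 excess over $351,100 is $1,166; credit = $1,900 − $1,166 = $734.
Total: $7,700 + $734 = $8,434.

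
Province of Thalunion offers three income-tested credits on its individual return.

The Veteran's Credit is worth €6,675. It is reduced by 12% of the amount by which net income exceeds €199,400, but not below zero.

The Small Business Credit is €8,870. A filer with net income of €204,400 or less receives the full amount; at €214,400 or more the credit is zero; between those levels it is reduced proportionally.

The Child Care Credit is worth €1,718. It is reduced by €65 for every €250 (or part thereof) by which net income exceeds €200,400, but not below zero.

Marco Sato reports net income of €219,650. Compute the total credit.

€4,245

Veteran's Credit: 12% of the €20,250 excess over €199,400 is €2,430; credit = €6,675 − €2,430 = €4,245.
Small Business Credit: €219,650 is at or above €214,400, so the credit is €0.
Child Care Credit: income exceeds €200,400 by €19,250 → 77 increments × €65 = €5,005 ≥ base, so the credit is €0.
Total: €4,245 + €0 + €0 = €4,245.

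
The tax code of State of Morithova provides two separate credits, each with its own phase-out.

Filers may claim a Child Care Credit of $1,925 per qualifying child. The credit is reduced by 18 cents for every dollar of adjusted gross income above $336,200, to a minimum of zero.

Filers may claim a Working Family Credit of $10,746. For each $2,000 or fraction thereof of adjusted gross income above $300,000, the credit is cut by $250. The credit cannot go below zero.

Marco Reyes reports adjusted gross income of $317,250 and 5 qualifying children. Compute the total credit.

$18,121

Child Care Credit: base = 5 × $1,925 = $9,625. $317,250 is at or below the $336,200 threshold, so the full $9,625 applies.
Working Family Credit: income exceeds $300,000 by $17,250, which is 9 full-or-partial $2,000 increments; reduction = 9 × $250 = $2,250, leaving $8,496.
Total: $9,625 + $8,496 = $18,121.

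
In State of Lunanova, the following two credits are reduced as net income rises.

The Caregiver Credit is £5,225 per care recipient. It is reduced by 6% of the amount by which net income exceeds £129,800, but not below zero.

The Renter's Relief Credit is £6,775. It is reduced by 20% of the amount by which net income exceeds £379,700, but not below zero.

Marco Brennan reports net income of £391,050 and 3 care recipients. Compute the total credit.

£4,505

Caregiver Credit: base = 3 × £5,225 = £15,675. 6% of the £261,250 excess over £129,800 is £15,675 ≥ base, so the credit is £0.
Renter's Relief Credit: 20% of the £11,350 excess over £379,700 is £2,270; credit = £6,775 − £2,270 = £4,505.
Total: £0 + £4,505 = £4,505.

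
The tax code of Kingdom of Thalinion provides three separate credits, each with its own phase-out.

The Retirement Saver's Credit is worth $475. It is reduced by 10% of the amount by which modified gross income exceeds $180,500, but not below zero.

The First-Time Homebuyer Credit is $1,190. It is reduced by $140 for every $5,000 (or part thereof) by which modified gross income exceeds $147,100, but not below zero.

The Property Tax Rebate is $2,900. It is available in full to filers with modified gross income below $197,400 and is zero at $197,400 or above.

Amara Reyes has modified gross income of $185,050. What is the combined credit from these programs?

$2,990

Retirement Saver's Credit: 10% of the $4,550 excess over $180,500 is $455; credit = $475 − $455 = $20.
First-Time Homebuyer Credit: income exceeds $147,100 by $37,950, which is 8 full-or-partial $5,000 increments; reduction = 8 × $140 = $1,120, leaving $70.
Property Tax Rebate: $185,050 is below the $197,400 cutoff, so the full $2,900 applies.
Total: $20 + $70 + $2,900 = $2,990.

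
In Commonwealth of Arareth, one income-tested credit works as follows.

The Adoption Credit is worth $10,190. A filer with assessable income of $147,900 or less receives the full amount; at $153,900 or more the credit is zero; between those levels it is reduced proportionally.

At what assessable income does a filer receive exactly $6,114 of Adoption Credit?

$6,114 is 6,114/10,190 of the full $10,190, so 4,076/10,190 of the $6,000 range has been used: income = $147,900 + $6,000 × 4,076/10,190 = $150,300.

$150,300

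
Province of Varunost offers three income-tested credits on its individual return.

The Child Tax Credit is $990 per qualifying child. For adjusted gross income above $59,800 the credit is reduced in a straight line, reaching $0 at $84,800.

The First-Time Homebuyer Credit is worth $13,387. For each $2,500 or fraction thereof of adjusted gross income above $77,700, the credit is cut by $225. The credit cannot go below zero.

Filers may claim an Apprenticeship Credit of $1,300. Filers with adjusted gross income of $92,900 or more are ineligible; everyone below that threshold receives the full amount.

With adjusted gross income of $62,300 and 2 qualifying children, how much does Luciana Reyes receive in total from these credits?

Child Tax Credit: base = 2 × $990 = $1,980. $62,300 is $2,500 into a $25,000 phase-out range, leaving 22,500/25,000 of the credit: $1,980 × 22,500/25,000 = $1,782.
First-Time Homebuyer Credit: $62,300 is at or below the $77,700 threshold, so the full $13,387 applies.
Apprenticeship Credit: $62,300 is below the $92,900 cutoff, so the full $1,300 applies.
Total: $1,782 + $13,387 + $1,300 = $16,469.

$16,469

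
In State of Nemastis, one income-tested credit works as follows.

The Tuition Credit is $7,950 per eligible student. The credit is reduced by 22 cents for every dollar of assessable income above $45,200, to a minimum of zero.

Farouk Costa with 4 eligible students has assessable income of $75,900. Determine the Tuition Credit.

Tuition Credit: base = 4 × $7,950 = $31,800. 22% of the $30,700 excess over $45,200 is $6,754; credit = $31,800 − $6,754 = $25,046.

$25,046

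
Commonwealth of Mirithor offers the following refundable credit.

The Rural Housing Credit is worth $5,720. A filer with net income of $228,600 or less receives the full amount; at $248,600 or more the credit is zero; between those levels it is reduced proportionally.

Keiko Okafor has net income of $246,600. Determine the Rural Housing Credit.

Rural Housing Credit: $246,600 is $18,000 into a $20,000 phase-out range, leaving 2,000/20,000 of the credit: $5,720 × 2,000/20,000 = $572.

$572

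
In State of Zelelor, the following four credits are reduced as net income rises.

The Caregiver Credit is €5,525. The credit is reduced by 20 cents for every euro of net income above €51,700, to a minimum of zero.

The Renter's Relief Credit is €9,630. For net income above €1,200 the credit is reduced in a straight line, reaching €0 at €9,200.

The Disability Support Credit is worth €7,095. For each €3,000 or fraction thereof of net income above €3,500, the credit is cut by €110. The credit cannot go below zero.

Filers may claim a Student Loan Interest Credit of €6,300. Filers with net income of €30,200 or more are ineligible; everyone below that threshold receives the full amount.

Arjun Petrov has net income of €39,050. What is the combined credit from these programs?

€11,300

Caregiver Credit: €39,050 is at or below the €51,700 threshold, so the full €5,525 applies.
Renter's Relief Credit: €39,050 is at or above €9,200, so the credit is €0.
Disability Support Credit: income exceeds €3,500 by €35,550, which is 12 full-or-partial €3,000 increments; reduction = 12 × €110 = €1,320, leaving €5,775.
Student Loan Interest Credit: €39,050 meets or exceeds the €30,200 cutoff, so the credit is €0.
Total: €5,525 + €0 + €5,775 + €0 = €11,300.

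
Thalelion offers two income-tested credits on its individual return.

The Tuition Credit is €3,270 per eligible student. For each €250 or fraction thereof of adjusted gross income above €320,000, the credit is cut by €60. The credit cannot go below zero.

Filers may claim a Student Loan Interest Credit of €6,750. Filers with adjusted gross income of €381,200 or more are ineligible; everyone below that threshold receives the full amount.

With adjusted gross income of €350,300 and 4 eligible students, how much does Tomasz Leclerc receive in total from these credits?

Tuition Credit: base = 4 × €3,270 = €13,080. income exceeds €320,000 by €30,300, which is 122 full-or-partial €250 increments; reduction = 122 × €60 = €7,320, leaving €5,760.
Student Loan Interest Credit: €350,300 is below the €381,200 cutoff, so the full €6,750 applies.
Total: €5,760 + €6,750 = €12,510.

€12,510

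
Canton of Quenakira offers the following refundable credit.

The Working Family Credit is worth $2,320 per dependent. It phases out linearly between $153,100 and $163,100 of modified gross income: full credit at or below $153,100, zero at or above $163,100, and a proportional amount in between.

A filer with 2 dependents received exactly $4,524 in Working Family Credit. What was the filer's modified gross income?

Full credit = 2 × $2,320 = $4,640.
$4,524 is 4,524/4,640 of the full $4,640, so 116/4,640 of the $10,000 range has been used: income = $153,100 + $10,000 × 116/4,640 = $153,350.

$153,350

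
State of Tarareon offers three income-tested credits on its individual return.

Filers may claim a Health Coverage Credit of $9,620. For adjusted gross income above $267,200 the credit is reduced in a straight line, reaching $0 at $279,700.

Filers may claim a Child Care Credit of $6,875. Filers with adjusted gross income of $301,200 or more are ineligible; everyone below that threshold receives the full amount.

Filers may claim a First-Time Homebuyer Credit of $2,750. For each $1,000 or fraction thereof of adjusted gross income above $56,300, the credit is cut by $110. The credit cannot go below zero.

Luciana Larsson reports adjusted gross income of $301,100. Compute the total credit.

Health Coverage Credit: $301,100 is at or above $279,700, so the credit is $0.
Child Care Credit: $301,100 is below the $301,200 cutoff, so the full $6,875 applies.
First-Time Homebuyer Credit: income exceeds $56,300 by $244,800 → 245 increments × $110 = $26,950 ≥ base, so the credit is $0.
Total: $0 + $6,875 + $0 = $6,875.

$6,875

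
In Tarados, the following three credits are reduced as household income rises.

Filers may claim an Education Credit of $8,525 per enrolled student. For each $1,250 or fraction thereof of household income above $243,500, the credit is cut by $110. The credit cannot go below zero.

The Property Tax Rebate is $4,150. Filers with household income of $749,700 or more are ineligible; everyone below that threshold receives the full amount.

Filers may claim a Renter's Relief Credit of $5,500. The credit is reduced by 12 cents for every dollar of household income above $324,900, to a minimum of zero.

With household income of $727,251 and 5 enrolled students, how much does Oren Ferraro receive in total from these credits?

$4,150

Education Credit: base = 5 × $8,525 = $42,625. income exceeds $243,500 by $483,751 → 388 increments × $110 = $42,680 ≥ base, so the credit is $0.
Property Tax Rebate: $727,251 is below the $749,700 cutoff, so the full $4,150 applies.
Renter's Relief Credit: 12% of the $402,351 excess over $324,900 is $48,282.12 ≥ base, so the credit is $0.
Total: $0 + $4,150 + $0 = $4,150.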